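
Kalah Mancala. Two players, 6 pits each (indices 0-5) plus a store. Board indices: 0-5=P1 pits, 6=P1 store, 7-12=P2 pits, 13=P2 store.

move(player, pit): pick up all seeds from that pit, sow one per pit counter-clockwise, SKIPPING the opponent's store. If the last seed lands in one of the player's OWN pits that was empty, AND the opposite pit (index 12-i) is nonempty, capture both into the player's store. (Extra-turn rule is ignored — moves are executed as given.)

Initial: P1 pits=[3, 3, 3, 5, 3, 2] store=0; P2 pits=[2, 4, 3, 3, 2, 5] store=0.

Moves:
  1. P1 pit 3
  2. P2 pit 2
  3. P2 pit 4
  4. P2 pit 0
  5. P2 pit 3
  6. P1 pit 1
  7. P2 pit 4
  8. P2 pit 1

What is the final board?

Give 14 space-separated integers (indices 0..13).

Answer: 6 0 4 1 5 4 1 0 0 2 1 1 10 3

Derivation:
Move 1: P1 pit3 -> P1=[3,3,3,0,4,3](1) P2=[3,5,3,3,2,5](0)
Move 2: P2 pit2 -> P1=[3,3,3,0,4,3](1) P2=[3,5,0,4,3,6](0)
Move 3: P2 pit4 -> P1=[4,3,3,0,4,3](1) P2=[3,5,0,4,0,7](1)
Move 4: P2 pit0 -> P1=[4,3,3,0,4,3](1) P2=[0,6,1,5,0,7](1)
Move 5: P2 pit3 -> P1=[5,4,3,0,4,3](1) P2=[0,6,1,0,1,8](2)
Move 6: P1 pit1 -> P1=[5,0,4,1,5,4](1) P2=[0,6,1,0,1,8](2)
Move 7: P2 pit4 -> P1=[5,0,4,1,5,4](1) P2=[0,6,1,0,0,9](2)
Move 8: P2 pit1 -> P1=[6,0,4,1,5,4](1) P2=[0,0,2,1,1,10](3)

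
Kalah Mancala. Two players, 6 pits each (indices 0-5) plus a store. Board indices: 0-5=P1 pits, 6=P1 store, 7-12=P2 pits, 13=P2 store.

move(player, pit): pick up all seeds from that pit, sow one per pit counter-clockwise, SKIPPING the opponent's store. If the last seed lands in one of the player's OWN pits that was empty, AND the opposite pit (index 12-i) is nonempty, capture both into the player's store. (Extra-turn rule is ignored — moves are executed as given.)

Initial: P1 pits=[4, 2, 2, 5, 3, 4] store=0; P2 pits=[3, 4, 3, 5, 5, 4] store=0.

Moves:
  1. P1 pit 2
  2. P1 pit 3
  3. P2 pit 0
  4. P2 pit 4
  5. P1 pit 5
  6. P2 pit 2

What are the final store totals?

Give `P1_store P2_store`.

Move 1: P1 pit2 -> P1=[4,2,0,6,4,4](0) P2=[3,4,3,5,5,4](0)
Move 2: P1 pit3 -> P1=[4,2,0,0,5,5](1) P2=[4,5,4,5,5,4](0)
Move 3: P2 pit0 -> P1=[4,2,0,0,5,5](1) P2=[0,6,5,6,6,4](0)
Move 4: P2 pit4 -> P1=[5,3,1,1,5,5](1) P2=[0,6,5,6,0,5](1)
Move 5: P1 pit5 -> P1=[5,3,1,1,5,0](2) P2=[1,7,6,7,0,5](1)
Move 6: P2 pit2 -> P1=[6,4,1,1,5,0](2) P2=[1,7,0,8,1,6](2)

Answer: 2 2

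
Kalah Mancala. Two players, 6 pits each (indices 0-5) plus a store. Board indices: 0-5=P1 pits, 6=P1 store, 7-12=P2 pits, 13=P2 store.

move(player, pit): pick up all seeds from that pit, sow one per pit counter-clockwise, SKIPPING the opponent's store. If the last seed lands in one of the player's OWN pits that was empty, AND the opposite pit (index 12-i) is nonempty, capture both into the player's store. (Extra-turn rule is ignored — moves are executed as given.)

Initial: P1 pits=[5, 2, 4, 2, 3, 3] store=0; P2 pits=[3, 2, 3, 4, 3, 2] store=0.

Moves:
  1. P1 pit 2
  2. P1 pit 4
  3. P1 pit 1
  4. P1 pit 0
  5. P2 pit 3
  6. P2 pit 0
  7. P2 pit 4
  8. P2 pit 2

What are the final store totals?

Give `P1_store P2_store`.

Move 1: P1 pit2 -> P1=[5,2,0,3,4,4](1) P2=[3,2,3,4,3,2](0)
Move 2: P1 pit4 -> P1=[5,2,0,3,0,5](2) P2=[4,3,3,4,3,2](0)
Move 3: P1 pit1 -> P1=[5,0,1,4,0,5](2) P2=[4,3,3,4,3,2](0)
Move 4: P1 pit0 -> P1=[0,1,2,5,1,6](2) P2=[4,3,3,4,3,2](0)
Move 5: P2 pit3 -> P1=[1,1,2,5,1,6](2) P2=[4,3,3,0,4,3](1)
Move 6: P2 pit0 -> P1=[1,1,2,5,1,6](2) P2=[0,4,4,1,5,3](1)
Move 7: P2 pit4 -> P1=[2,2,3,5,1,6](2) P2=[0,4,4,1,0,4](2)
Move 8: P2 pit2 -> P1=[2,2,3,5,1,6](2) P2=[0,4,0,2,1,5](3)

Answer: 2 3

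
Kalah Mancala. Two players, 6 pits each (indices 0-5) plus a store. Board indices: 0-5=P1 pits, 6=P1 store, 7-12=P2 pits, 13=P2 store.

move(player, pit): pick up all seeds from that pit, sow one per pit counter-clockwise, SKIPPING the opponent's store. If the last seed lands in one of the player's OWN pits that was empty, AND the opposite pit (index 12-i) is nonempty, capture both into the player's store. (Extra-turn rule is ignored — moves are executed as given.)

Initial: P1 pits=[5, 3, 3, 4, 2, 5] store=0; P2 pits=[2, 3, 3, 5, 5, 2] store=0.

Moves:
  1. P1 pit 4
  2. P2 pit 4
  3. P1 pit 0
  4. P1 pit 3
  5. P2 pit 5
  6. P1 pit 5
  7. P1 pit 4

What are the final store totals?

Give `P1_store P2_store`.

Move 1: P1 pit4 -> P1=[5,3,3,4,0,6](1) P2=[2,3,3,5,5,2](0)
Move 2: P2 pit4 -> P1=[6,4,4,4,0,6](1) P2=[2,3,3,5,0,3](1)
Move 3: P1 pit0 -> P1=[0,5,5,5,1,7](2) P2=[2,3,3,5,0,3](1)
Move 4: P1 pit3 -> P1=[0,5,5,0,2,8](3) P2=[3,4,3,5,0,3](1)
Move 5: P2 pit5 -> P1=[1,6,5,0,2,8](3) P2=[3,4,3,5,0,0](2)
Move 6: P1 pit5 -> P1=[2,6,5,0,2,0](4) P2=[4,5,4,6,1,1](2)
Move 7: P1 pit4 -> P1=[2,6,5,0,0,1](5) P2=[4,5,4,6,1,1](2)

Answer: 5 2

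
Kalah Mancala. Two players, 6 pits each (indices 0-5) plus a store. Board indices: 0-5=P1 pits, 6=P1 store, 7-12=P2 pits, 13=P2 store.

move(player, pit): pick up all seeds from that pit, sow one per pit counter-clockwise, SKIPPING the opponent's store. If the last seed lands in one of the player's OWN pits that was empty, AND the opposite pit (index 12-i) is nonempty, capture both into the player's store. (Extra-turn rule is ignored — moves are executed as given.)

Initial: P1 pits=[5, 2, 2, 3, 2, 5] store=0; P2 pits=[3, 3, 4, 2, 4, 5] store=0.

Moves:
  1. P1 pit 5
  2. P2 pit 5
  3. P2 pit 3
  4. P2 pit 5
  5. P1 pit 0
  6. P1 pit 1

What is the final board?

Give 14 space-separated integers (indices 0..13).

Move 1: P1 pit5 -> P1=[5,2,2,3,2,0](1) P2=[4,4,5,3,4,5](0)
Move 2: P2 pit5 -> P1=[6,3,3,4,2,0](1) P2=[4,4,5,3,4,0](1)
Move 3: P2 pit3 -> P1=[6,3,3,4,2,0](1) P2=[4,4,5,0,5,1](2)
Move 4: P2 pit5 -> P1=[6,3,3,4,2,0](1) P2=[4,4,5,0,5,0](3)
Move 5: P1 pit0 -> P1=[0,4,4,5,3,1](2) P2=[4,4,5,0,5,0](3)
Move 6: P1 pit1 -> P1=[0,0,5,6,4,2](2) P2=[4,4,5,0,5,0](3)

Answer: 0 0 5 6 4 2 2 4 4 5 0 5 0 3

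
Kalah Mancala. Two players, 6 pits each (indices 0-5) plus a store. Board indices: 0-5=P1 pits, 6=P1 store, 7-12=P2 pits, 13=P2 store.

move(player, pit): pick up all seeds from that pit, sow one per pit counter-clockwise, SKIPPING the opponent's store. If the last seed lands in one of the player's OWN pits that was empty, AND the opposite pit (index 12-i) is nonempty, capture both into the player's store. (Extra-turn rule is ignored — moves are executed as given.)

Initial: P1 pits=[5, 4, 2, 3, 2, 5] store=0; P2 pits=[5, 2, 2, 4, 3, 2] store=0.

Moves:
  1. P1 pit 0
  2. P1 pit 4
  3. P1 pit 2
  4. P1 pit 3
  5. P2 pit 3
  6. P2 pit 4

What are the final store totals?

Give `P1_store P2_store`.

Answer: 2 2

Derivation:
Move 1: P1 pit0 -> P1=[0,5,3,4,3,6](0) P2=[5,2,2,4,3,2](0)
Move 2: P1 pit4 -> P1=[0,5,3,4,0,7](1) P2=[6,2,2,4,3,2](0)
Move 3: P1 pit2 -> P1=[0,5,0,5,1,8](1) P2=[6,2,2,4,3,2](0)
Move 4: P1 pit3 -> P1=[0,5,0,0,2,9](2) P2=[7,3,2,4,3,2](0)
Move 5: P2 pit3 -> P1=[1,5,0,0,2,9](2) P2=[7,3,2,0,4,3](1)
Move 6: P2 pit4 -> P1=[2,6,0,0,2,9](2) P2=[7,3,2,0,0,4](2)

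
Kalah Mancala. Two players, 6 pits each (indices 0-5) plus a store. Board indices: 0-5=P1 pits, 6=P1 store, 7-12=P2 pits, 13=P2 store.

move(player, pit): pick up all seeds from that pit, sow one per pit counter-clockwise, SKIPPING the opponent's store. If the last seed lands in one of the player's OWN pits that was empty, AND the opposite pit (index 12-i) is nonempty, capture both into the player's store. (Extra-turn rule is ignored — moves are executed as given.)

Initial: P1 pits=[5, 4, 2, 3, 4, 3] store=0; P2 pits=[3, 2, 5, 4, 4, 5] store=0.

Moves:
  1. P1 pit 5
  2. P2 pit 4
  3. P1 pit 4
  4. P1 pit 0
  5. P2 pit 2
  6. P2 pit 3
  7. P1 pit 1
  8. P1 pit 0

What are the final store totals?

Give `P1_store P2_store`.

Move 1: P1 pit5 -> P1=[5,4,2,3,4,0](1) P2=[4,3,5,4,4,5](0)
Move 2: P2 pit4 -> P1=[6,5,2,3,4,0](1) P2=[4,3,5,4,0,6](1)
Move 3: P1 pit4 -> P1=[6,5,2,3,0,1](2) P2=[5,4,5,4,0,6](1)
Move 4: P1 pit0 -> P1=[0,6,3,4,1,2](3) P2=[5,4,5,4,0,6](1)
Move 5: P2 pit2 -> P1=[1,6,3,4,1,2](3) P2=[5,4,0,5,1,7](2)
Move 6: P2 pit3 -> P1=[2,7,3,4,1,2](3) P2=[5,4,0,0,2,8](3)
Move 7: P1 pit1 -> P1=[2,0,4,5,2,3](4) P2=[6,5,0,0,2,8](3)
Move 8: P1 pit0 -> P1=[0,1,5,5,2,3](4) P2=[6,5,0,0,2,8](3)

Answer: 4 3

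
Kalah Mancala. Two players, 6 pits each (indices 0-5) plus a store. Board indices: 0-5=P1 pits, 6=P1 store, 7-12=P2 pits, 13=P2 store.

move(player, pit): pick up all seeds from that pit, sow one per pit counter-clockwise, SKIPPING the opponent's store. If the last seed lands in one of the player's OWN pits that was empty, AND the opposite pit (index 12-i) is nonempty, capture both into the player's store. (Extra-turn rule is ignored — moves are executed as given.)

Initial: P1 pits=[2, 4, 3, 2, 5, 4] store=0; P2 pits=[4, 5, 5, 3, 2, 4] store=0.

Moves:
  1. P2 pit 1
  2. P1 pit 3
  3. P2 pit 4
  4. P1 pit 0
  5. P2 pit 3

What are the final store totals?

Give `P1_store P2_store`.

Answer: 7 3

Derivation:
Move 1: P2 pit1 -> P1=[2,4,3,2,5,4](0) P2=[4,0,6,4,3,5](1)
Move 2: P1 pit3 -> P1=[2,4,3,0,6,5](0) P2=[4,0,6,4,3,5](1)
Move 3: P2 pit4 -> P1=[3,4,3,0,6,5](0) P2=[4,0,6,4,0,6](2)
Move 4: P1 pit0 -> P1=[0,5,4,0,6,5](7) P2=[4,0,0,4,0,6](2)
Move 5: P2 pit3 -> P1=[1,5,4,0,6,5](7) P2=[4,0,0,0,1,7](3)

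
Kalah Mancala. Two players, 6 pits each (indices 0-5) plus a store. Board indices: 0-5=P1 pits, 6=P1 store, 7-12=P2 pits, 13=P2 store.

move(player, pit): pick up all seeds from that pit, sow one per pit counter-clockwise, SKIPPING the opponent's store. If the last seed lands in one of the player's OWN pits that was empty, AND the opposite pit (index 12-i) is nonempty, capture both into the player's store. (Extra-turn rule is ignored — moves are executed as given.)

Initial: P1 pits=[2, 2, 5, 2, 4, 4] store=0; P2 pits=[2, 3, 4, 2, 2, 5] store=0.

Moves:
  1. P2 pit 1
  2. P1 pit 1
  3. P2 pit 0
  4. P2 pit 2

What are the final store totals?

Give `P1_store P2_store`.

Move 1: P2 pit1 -> P1=[2,2,5,2,4,4](0) P2=[2,0,5,3,3,5](0)
Move 2: P1 pit1 -> P1=[2,0,6,3,4,4](0) P2=[2,0,5,3,3,5](0)
Move 3: P2 pit0 -> P1=[2,0,6,3,4,4](0) P2=[0,1,6,3,3,5](0)
Move 4: P2 pit2 -> P1=[3,1,6,3,4,4](0) P2=[0,1,0,4,4,6](1)

Answer: 0 1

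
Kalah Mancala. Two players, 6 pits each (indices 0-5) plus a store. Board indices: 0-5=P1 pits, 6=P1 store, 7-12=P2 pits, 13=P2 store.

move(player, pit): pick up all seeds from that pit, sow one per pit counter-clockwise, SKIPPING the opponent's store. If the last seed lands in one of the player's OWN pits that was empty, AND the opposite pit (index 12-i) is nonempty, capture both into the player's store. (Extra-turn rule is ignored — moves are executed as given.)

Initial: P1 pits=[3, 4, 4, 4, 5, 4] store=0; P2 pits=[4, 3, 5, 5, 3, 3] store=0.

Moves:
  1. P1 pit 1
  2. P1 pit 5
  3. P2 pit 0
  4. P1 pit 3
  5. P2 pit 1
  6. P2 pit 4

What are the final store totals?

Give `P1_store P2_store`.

Move 1: P1 pit1 -> P1=[3,0,5,5,6,5](0) P2=[4,3,5,5,3,3](0)
Move 2: P1 pit5 -> P1=[3,0,5,5,6,0](1) P2=[5,4,6,6,3,3](0)
Move 3: P2 pit0 -> P1=[3,0,5,5,6,0](1) P2=[0,5,7,7,4,4](0)
Move 4: P1 pit3 -> P1=[3,0,5,0,7,1](2) P2=[1,6,7,7,4,4](0)
Move 5: P2 pit1 -> P1=[4,0,5,0,7,1](2) P2=[1,0,8,8,5,5](1)
Move 6: P2 pit4 -> P1=[5,1,6,0,7,1](2) P2=[1,0,8,8,0,6](2)

Answer: 2 2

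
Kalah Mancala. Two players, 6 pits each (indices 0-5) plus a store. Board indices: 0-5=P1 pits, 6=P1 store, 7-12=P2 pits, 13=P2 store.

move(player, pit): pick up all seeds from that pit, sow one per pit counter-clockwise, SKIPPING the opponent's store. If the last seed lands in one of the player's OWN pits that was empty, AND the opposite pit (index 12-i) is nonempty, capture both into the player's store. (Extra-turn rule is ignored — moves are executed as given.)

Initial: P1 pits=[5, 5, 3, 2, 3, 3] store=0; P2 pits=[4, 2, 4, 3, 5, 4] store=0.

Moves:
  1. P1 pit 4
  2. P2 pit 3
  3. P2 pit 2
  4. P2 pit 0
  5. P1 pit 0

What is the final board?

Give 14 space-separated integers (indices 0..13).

Answer: 0 6 4 3 1 5 1 0 3 1 2 8 7 2

Derivation:
Move 1: P1 pit4 -> P1=[5,5,3,2,0,4](1) P2=[5,2,4,3,5,4](0)
Move 2: P2 pit3 -> P1=[5,5,3,2,0,4](1) P2=[5,2,4,0,6,5](1)
Move 3: P2 pit2 -> P1=[5,5,3,2,0,4](1) P2=[5,2,0,1,7,6](2)
Move 4: P2 pit0 -> P1=[5,5,3,2,0,4](1) P2=[0,3,1,2,8,7](2)
Move 5: P1 pit0 -> P1=[0,6,4,3,1,5](1) P2=[0,3,1,2,8,7](2)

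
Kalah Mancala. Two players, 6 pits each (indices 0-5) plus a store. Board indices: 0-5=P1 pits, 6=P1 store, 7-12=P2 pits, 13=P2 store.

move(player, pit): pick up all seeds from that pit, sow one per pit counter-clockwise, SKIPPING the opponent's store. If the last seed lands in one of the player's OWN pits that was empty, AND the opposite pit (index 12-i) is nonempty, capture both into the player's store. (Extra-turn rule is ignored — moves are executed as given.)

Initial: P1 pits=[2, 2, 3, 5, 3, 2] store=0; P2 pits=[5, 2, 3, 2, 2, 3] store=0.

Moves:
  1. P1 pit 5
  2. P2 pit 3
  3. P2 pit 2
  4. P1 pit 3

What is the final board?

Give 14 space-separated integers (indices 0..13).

Move 1: P1 pit5 -> P1=[2,2,3,5,3,0](1) P2=[6,2,3,2,2,3](0)
Move 2: P2 pit3 -> P1=[2,2,3,5,3,0](1) P2=[6,2,3,0,3,4](0)
Move 3: P2 pit2 -> P1=[2,2,3,5,3,0](1) P2=[6,2,0,1,4,5](0)
Move 4: P1 pit3 -> P1=[2,2,3,0,4,1](2) P2=[7,3,0,1,4,5](0)

Answer: 2 2 3 0 4 1 2 7 3 0 1 4 5 0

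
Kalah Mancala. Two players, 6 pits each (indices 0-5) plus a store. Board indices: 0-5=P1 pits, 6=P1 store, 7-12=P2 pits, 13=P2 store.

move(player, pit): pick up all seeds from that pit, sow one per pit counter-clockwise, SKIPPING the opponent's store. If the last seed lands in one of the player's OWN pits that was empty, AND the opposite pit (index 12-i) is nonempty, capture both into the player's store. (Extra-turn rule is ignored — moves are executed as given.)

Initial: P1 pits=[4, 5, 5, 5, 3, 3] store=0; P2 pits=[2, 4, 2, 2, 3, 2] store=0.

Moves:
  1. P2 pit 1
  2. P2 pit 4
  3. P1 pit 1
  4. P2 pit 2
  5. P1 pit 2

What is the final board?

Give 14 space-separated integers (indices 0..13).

Answer: 5 0 0 7 5 5 2 4 1 0 4 1 5 1

Derivation:
Move 1: P2 pit1 -> P1=[4,5,5,5,3,3](0) P2=[2,0,3,3,4,3](0)
Move 2: P2 pit4 -> P1=[5,6,5,5,3,3](0) P2=[2,0,3,3,0,4](1)
Move 3: P1 pit1 -> P1=[5,0,6,6,4,4](1) P2=[3,0,3,3,0,4](1)
Move 4: P2 pit2 -> P1=[5,0,6,6,4,4](1) P2=[3,0,0,4,1,5](1)
Move 5: P1 pit2 -> P1=[5,0,0,7,5,5](2) P2=[4,1,0,4,1,5](1)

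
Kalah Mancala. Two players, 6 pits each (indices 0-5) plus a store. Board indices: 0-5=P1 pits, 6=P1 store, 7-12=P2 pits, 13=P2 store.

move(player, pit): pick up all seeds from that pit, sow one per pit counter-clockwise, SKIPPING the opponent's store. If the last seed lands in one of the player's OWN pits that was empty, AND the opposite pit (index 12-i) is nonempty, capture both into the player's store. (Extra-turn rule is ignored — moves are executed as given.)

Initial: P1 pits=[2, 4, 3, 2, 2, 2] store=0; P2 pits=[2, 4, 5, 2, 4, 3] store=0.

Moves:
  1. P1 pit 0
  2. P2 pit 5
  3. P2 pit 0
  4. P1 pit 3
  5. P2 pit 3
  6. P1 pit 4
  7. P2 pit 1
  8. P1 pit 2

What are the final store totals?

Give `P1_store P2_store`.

Move 1: P1 pit0 -> P1=[0,5,4,2,2,2](0) P2=[2,4,5,2,4,3](0)
Move 2: P2 pit5 -> P1=[1,6,4,2,2,2](0) P2=[2,4,5,2,4,0](1)
Move 3: P2 pit0 -> P1=[1,6,4,2,2,2](0) P2=[0,5,6,2,4,0](1)
Move 4: P1 pit3 -> P1=[1,6,4,0,3,3](0) P2=[0,5,6,2,4,0](1)
Move 5: P2 pit3 -> P1=[0,6,4,0,3,3](0) P2=[0,5,6,0,5,0](3)
Move 6: P1 pit4 -> P1=[0,6,4,0,0,4](1) P2=[1,5,6,0,5,0](3)
Move 7: P2 pit1 -> P1=[0,6,4,0,0,4](1) P2=[1,0,7,1,6,1](4)
Move 8: P1 pit2 -> P1=[0,6,0,1,1,5](2) P2=[1,0,7,1,6,1](4)

Answer: 2 4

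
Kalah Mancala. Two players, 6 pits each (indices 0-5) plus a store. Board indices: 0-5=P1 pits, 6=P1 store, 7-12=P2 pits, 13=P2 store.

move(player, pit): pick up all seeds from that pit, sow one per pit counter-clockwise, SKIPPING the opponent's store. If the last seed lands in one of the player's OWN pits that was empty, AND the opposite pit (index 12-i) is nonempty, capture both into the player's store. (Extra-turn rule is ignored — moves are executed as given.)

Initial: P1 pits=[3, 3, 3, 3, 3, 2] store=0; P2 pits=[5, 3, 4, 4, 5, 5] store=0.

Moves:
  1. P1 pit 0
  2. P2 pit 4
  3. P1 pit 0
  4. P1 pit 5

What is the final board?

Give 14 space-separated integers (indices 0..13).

Answer: 0 6 5 4 3 0 1 6 3 4 4 0 6 1

Derivation:
Move 1: P1 pit0 -> P1=[0,4,4,4,3,2](0) P2=[5,3,4,4,5,5](0)
Move 2: P2 pit4 -> P1=[1,5,5,4,3,2](0) P2=[5,3,4,4,0,6](1)
Move 3: P1 pit0 -> P1=[0,6,5,4,3,2](0) P2=[5,3,4,4,0,6](1)
Move 4: P1 pit5 -> P1=[0,6,5,4,3,0](1) P2=[6,3,4,4,0,6](1)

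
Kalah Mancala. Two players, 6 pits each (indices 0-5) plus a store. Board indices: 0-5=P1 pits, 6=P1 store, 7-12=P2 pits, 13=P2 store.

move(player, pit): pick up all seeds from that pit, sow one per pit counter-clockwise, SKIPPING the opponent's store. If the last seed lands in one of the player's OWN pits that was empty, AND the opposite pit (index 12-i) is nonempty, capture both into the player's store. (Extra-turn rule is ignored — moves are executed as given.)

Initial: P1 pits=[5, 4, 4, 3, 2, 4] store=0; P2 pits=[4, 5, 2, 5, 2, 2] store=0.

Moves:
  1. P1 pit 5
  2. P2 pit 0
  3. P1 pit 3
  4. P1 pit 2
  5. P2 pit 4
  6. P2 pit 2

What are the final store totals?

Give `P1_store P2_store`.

Answer: 3 2

Derivation:
Move 1: P1 pit5 -> P1=[5,4,4,3,2,0](1) P2=[5,6,3,5,2,2](0)
Move 2: P2 pit0 -> P1=[5,4,4,3,2,0](1) P2=[0,7,4,6,3,3](0)
Move 3: P1 pit3 -> P1=[5,4,4,0,3,1](2) P2=[0,7,4,6,3,3](0)
Move 4: P1 pit2 -> P1=[5,4,0,1,4,2](3) P2=[0,7,4,6,3,3](0)
Move 5: P2 pit4 -> P1=[6,4,0,1,4,2](3) P2=[0,7,4,6,0,4](1)
Move 6: P2 pit2 -> P1=[6,4,0,1,4,2](3) P2=[0,7,0,7,1,5](2)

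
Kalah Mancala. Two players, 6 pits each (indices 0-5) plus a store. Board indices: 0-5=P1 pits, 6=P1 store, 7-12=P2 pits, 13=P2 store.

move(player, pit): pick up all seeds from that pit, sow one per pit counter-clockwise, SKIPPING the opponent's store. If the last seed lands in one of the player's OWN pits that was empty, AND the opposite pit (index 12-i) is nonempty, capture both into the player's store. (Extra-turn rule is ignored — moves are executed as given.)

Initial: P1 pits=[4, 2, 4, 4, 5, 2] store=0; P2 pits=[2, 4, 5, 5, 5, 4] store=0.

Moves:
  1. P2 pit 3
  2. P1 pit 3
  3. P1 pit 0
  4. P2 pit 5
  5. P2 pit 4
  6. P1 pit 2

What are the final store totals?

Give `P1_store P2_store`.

Answer: 2 3

Derivation:
Move 1: P2 pit3 -> P1=[5,3,4,4,5,2](0) P2=[2,4,5,0,6,5](1)
Move 2: P1 pit3 -> P1=[5,3,4,0,6,3](1) P2=[3,4,5,0,6,5](1)
Move 3: P1 pit0 -> P1=[0,4,5,1,7,4](1) P2=[3,4,5,0,6,5](1)
Move 4: P2 pit5 -> P1=[1,5,6,2,7,4](1) P2=[3,4,5,0,6,0](2)
Move 5: P2 pit4 -> P1=[2,6,7,3,7,4](1) P2=[3,4,5,0,0,1](3)
Move 6: P1 pit2 -> P1=[2,6,0,4,8,5](2) P2=[4,5,6,0,0,1](3)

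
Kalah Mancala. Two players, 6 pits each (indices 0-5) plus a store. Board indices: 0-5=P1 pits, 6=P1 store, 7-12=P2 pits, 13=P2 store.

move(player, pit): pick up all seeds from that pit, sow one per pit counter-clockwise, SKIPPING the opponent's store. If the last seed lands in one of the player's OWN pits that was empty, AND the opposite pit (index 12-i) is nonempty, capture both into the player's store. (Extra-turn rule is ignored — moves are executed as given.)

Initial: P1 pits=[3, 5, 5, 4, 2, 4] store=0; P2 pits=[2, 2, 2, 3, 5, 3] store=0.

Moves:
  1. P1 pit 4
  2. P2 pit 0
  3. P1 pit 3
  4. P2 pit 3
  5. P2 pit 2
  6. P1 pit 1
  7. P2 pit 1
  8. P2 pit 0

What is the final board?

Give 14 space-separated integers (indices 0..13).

Answer: 3 0 6 1 0 7 3 0 0 1 2 8 5 4

Derivation:
Move 1: P1 pit4 -> P1=[3,5,5,4,0,5](1) P2=[2,2,2,3,5,3](0)
Move 2: P2 pit0 -> P1=[3,5,5,4,0,5](1) P2=[0,3,3,3,5,3](0)
Move 3: P1 pit3 -> P1=[3,5,5,0,1,6](2) P2=[1,3,3,3,5,3](0)
Move 4: P2 pit3 -> P1=[3,5,5,0,1,6](2) P2=[1,3,3,0,6,4](1)
Move 5: P2 pit2 -> P1=[3,5,5,0,1,6](2) P2=[1,3,0,1,7,5](1)
Move 6: P1 pit1 -> P1=[3,0,6,1,2,7](3) P2=[1,3,0,1,7,5](1)
Move 7: P2 pit1 -> P1=[3,0,6,1,2,7](3) P2=[1,0,1,2,8,5](1)
Move 8: P2 pit0 -> P1=[3,0,6,1,0,7](3) P2=[0,0,1,2,8,5](4)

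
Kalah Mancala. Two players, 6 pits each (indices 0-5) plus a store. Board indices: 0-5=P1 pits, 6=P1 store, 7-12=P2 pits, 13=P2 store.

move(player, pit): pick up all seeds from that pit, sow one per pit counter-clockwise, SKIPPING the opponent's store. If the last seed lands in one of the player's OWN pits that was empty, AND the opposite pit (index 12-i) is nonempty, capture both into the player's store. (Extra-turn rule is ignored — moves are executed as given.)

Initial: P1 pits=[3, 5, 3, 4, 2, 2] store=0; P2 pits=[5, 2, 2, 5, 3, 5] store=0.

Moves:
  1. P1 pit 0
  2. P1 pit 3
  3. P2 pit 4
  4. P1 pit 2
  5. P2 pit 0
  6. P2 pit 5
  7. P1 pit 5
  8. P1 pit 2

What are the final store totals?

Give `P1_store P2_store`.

Answer: 3 3

Derivation:
Move 1: P1 pit0 -> P1=[0,6,4,5,2,2](0) P2=[5,2,2,5,3,5](0)
Move 2: P1 pit3 -> P1=[0,6,4,0,3,3](1) P2=[6,3,2,5,3,5](0)
Move 3: P2 pit4 -> P1=[1,6,4,0,3,3](1) P2=[6,3,2,5,0,6](1)
Move 4: P1 pit2 -> P1=[1,6,0,1,4,4](2) P2=[6,3,2,5,0,6](1)
Move 5: P2 pit0 -> P1=[1,6,0,1,4,4](2) P2=[0,4,3,6,1,7](2)
Move 6: P2 pit5 -> P1=[2,7,1,2,5,5](2) P2=[0,4,3,6,1,0](3)
Move 7: P1 pit5 -> P1=[2,7,1,2,5,0](3) P2=[1,5,4,7,1,0](3)
Move 8: P1 pit2 -> P1=[2,7,0,3,5,0](3) P2=[1,5,4,7,1,0](3)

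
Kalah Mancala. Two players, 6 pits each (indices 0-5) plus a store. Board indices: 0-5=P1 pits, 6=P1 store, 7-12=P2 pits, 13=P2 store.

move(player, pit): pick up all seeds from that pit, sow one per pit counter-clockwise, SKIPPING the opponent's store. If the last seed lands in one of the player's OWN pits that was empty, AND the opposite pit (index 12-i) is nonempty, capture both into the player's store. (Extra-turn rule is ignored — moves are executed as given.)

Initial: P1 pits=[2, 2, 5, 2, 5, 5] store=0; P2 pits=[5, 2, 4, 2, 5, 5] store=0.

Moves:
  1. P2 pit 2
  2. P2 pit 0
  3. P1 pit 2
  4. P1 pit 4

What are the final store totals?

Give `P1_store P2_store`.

Move 1: P2 pit2 -> P1=[2,2,5,2,5,5](0) P2=[5,2,0,3,6,6](1)
Move 2: P2 pit0 -> P1=[2,2,5,2,5,5](0) P2=[0,3,1,4,7,7](1)
Move 3: P1 pit2 -> P1=[2,2,0,3,6,6](1) P2=[1,3,1,4,7,7](1)
Move 4: P1 pit4 -> P1=[2,2,0,3,0,7](2) P2=[2,4,2,5,7,7](1)

Answer: 2 1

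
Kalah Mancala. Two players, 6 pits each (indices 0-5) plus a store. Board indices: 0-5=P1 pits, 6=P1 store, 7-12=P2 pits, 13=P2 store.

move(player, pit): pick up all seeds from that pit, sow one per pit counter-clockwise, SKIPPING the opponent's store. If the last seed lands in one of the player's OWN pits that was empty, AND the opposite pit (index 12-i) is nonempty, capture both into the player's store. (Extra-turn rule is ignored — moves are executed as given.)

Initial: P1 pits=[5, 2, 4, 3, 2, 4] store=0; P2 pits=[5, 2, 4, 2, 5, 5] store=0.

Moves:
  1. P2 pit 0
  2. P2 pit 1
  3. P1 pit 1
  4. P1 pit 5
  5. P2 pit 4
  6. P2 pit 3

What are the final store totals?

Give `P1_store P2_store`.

Move 1: P2 pit0 -> P1=[5,2,4,3,2,4](0) P2=[0,3,5,3,6,6](0)
Move 2: P2 pit1 -> P1=[5,2,4,3,2,4](0) P2=[0,0,6,4,7,6](0)
Move 3: P1 pit1 -> P1=[5,0,5,4,2,4](0) P2=[0,0,6,4,7,6](0)
Move 4: P1 pit5 -> P1=[5,0,5,4,2,0](1) P2=[1,1,7,4,7,6](0)
Move 5: P2 pit4 -> P1=[6,1,6,5,3,0](1) P2=[1,1,7,4,0,7](1)
Move 6: P2 pit3 -> P1=[7,1,6,5,3,0](1) P2=[1,1,7,0,1,8](2)

Answer: 1 2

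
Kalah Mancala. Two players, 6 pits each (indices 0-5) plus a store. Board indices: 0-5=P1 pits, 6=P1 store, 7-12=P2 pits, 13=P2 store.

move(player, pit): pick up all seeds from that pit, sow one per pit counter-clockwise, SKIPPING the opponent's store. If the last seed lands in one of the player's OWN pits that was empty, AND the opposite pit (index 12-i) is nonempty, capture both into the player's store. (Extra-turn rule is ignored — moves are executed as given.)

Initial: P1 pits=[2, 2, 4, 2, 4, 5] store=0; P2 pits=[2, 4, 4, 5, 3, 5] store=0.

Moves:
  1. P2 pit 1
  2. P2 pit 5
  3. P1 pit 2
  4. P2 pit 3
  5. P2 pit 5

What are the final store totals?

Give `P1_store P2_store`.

Answer: 1 3

Derivation:
Move 1: P2 pit1 -> P1=[2,2,4,2,4,5](0) P2=[2,0,5,6,4,6](0)
Move 2: P2 pit5 -> P1=[3,3,5,3,5,5](0) P2=[2,0,5,6,4,0](1)
Move 3: P1 pit2 -> P1=[3,3,0,4,6,6](1) P2=[3,0,5,6,4,0](1)
Move 4: P2 pit3 -> P1=[4,4,1,4,6,6](1) P2=[3,0,5,0,5,1](2)
Move 5: P2 pit5 -> P1=[4,4,1,4,6,6](1) P2=[3,0,5,0,5,0](3)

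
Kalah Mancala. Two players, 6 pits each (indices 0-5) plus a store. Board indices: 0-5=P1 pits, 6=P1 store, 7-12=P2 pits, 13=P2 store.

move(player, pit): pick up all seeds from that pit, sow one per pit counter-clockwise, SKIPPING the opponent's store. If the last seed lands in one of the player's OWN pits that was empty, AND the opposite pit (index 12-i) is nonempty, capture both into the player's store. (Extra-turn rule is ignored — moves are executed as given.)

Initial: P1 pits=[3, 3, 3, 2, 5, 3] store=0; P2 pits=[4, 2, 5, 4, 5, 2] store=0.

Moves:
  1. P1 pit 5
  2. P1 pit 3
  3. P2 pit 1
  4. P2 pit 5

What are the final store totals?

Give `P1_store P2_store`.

Answer: 7 1

Derivation:
Move 1: P1 pit5 -> P1=[3,3,3,2,5,0](1) P2=[5,3,5,4,5,2](0)
Move 2: P1 pit3 -> P1=[3,3,3,0,6,0](7) P2=[0,3,5,4,5,2](0)
Move 3: P2 pit1 -> P1=[3,3,3,0,6,0](7) P2=[0,0,6,5,6,2](0)
Move 4: P2 pit5 -> P1=[4,3,3,0,6,0](7) P2=[0,0,6,5,6,0](1)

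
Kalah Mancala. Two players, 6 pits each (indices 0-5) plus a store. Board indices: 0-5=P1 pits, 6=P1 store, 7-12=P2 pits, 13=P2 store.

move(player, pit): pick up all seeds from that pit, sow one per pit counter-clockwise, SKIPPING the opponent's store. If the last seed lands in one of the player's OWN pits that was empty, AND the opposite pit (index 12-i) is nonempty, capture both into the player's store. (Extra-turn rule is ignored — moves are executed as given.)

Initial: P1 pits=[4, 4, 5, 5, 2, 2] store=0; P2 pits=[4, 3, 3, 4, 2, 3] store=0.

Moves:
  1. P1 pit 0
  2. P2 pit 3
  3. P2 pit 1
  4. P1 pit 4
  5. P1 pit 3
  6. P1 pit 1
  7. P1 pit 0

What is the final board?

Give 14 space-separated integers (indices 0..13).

Move 1: P1 pit0 -> P1=[0,5,6,6,3,2](0) P2=[4,3,3,4,2,3](0)
Move 2: P2 pit3 -> P1=[1,5,6,6,3,2](0) P2=[4,3,3,0,3,4](1)
Move 3: P2 pit1 -> P1=[1,5,6,6,3,2](0) P2=[4,0,4,1,4,4](1)
Move 4: P1 pit4 -> P1=[1,5,6,6,0,3](1) P2=[5,0,4,1,4,4](1)
Move 5: P1 pit3 -> P1=[1,5,6,0,1,4](2) P2=[6,1,5,1,4,4](1)
Move 6: P1 pit1 -> P1=[1,0,7,1,2,5](3) P2=[6,1,5,1,4,4](1)
Move 7: P1 pit0 -> P1=[0,0,7,1,2,5](8) P2=[6,1,5,1,0,4](1)

Answer: 0 0 7 1 2 5 8 6 1 5 1 0 4 1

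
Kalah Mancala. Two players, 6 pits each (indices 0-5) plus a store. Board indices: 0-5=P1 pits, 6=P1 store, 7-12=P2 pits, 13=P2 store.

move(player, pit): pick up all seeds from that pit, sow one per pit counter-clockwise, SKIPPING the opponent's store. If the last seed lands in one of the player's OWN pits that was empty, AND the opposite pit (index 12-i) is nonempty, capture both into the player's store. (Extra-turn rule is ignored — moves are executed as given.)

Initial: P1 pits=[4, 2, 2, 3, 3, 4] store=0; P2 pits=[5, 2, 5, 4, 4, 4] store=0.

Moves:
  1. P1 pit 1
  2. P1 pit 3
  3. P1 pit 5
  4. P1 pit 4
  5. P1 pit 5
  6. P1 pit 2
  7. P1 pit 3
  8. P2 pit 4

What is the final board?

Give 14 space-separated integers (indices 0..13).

Answer: 5 1 0 0 2 0 13 0 4 6 5 0 5 1

Derivation:
Move 1: P1 pit1 -> P1=[4,0,3,4,3,4](0) P2=[5,2,5,4,4,4](0)
Move 2: P1 pit3 -> P1=[4,0,3,0,4,5](1) P2=[6,2,5,4,4,4](0)
Move 3: P1 pit5 -> P1=[4,0,3,0,4,0](2) P2=[7,3,6,5,4,4](0)
Move 4: P1 pit4 -> P1=[4,0,3,0,0,1](3) P2=[8,4,6,5,4,4](0)
Move 5: P1 pit5 -> P1=[4,0,3,0,0,0](4) P2=[8,4,6,5,4,4](0)
Move 6: P1 pit2 -> P1=[4,0,0,1,1,0](13) P2=[0,4,6,5,4,4](0)
Move 7: P1 pit3 -> P1=[4,0,0,0,2,0](13) P2=[0,4,6,5,4,4](0)
Move 8: P2 pit4 -> P1=[5,1,0,0,2,0](13) P2=[0,4,6,5,0,5](1)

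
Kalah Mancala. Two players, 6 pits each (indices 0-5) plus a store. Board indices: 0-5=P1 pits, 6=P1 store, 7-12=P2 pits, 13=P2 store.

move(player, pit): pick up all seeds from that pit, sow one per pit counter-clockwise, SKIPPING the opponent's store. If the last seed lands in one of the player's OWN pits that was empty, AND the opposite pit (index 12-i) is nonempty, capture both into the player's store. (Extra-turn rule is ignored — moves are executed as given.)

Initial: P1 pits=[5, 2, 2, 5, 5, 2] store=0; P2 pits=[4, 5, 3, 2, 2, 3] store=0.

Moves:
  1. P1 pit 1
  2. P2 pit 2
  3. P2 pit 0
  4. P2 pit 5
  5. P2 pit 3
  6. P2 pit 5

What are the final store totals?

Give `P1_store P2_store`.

Move 1: P1 pit1 -> P1=[5,0,3,6,5,2](0) P2=[4,5,3,2,2,3](0)
Move 2: P2 pit2 -> P1=[5,0,3,6,5,2](0) P2=[4,5,0,3,3,4](0)
Move 3: P2 pit0 -> P1=[5,0,3,6,5,2](0) P2=[0,6,1,4,4,4](0)
Move 4: P2 pit5 -> P1=[6,1,4,6,5,2](0) P2=[0,6,1,4,4,0](1)
Move 5: P2 pit3 -> P1=[7,1,4,6,5,2](0) P2=[0,6,1,0,5,1](2)
Move 6: P2 pit5 -> P1=[7,1,4,6,5,2](0) P2=[0,6,1,0,5,0](3)

Answer: 0 3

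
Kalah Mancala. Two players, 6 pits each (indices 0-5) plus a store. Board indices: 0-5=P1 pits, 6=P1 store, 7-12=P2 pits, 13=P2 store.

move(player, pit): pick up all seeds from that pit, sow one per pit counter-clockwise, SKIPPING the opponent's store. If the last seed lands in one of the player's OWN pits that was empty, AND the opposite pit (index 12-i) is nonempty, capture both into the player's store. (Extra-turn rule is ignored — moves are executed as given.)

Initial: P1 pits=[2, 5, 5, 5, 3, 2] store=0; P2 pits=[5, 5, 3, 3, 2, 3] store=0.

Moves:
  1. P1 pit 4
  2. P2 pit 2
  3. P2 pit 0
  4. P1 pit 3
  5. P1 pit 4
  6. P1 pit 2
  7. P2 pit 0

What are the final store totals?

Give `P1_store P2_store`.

Move 1: P1 pit4 -> P1=[2,5,5,5,0,3](1) P2=[6,5,3,3,2,3](0)
Move 2: P2 pit2 -> P1=[2,5,5,5,0,3](1) P2=[6,5,0,4,3,4](0)
Move 3: P2 pit0 -> P1=[2,5,5,5,0,3](1) P2=[0,6,1,5,4,5](1)
Move 4: P1 pit3 -> P1=[2,5,5,0,1,4](2) P2=[1,7,1,5,4,5](1)
Move 5: P1 pit4 -> P1=[2,5,5,0,0,5](2) P2=[1,7,1,5,4,5](1)
Move 6: P1 pit2 -> P1=[2,5,0,1,1,6](3) P2=[2,7,1,5,4,5](1)
Move 7: P2 pit0 -> P1=[2,5,0,1,1,6](3) P2=[0,8,2,5,4,5](1)

Answer: 3 1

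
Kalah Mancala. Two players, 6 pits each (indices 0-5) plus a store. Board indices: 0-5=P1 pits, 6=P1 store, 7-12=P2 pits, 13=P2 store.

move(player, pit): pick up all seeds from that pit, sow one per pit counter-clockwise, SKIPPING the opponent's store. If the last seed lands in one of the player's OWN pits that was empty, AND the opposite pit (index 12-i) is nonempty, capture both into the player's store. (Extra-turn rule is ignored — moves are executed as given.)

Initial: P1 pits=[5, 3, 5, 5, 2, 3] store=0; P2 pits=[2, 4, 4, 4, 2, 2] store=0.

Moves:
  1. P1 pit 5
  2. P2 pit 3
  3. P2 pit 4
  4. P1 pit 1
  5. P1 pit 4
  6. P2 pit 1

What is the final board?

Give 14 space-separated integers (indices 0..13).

Answer: 7 0 6 6 0 1 2 4 0 5 1 1 5 3

Derivation:
Move 1: P1 pit5 -> P1=[5,3,5,5,2,0](1) P2=[3,5,4,4,2,2](0)
Move 2: P2 pit3 -> P1=[6,3,5,5,2,0](1) P2=[3,5,4,0,3,3](1)
Move 3: P2 pit4 -> P1=[7,3,5,5,2,0](1) P2=[3,5,4,0,0,4](2)
Move 4: P1 pit1 -> P1=[7,0,6,6,3,0](1) P2=[3,5,4,0,0,4](2)
Move 5: P1 pit4 -> P1=[7,0,6,6,0,1](2) P2=[4,5,4,0,0,4](2)
Move 6: P2 pit1 -> P1=[7,0,6,6,0,1](2) P2=[4,0,5,1,1,5](3)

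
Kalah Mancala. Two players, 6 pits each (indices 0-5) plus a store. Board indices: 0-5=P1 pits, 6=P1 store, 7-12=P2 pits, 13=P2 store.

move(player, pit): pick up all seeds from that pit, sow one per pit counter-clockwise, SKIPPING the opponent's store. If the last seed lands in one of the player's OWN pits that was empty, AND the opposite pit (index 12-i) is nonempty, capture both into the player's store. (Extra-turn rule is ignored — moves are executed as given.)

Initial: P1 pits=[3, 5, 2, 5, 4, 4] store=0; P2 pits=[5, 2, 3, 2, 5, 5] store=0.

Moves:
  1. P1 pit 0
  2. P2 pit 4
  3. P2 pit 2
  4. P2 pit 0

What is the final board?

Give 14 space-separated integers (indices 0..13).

Answer: 1 7 4 6 4 4 0 0 3 1 4 2 8 1

Derivation:
Move 1: P1 pit0 -> P1=[0,6,3,6,4,4](0) P2=[5,2,3,2,5,5](0)
Move 2: P2 pit4 -> P1=[1,7,4,6,4,4](0) P2=[5,2,3,2,0,6](1)
Move 3: P2 pit2 -> P1=[1,7,4,6,4,4](0) P2=[5,2,0,3,1,7](1)
Move 4: P2 pit0 -> P1=[1,7,4,6,4,4](0) P2=[0,3,1,4,2,8](1)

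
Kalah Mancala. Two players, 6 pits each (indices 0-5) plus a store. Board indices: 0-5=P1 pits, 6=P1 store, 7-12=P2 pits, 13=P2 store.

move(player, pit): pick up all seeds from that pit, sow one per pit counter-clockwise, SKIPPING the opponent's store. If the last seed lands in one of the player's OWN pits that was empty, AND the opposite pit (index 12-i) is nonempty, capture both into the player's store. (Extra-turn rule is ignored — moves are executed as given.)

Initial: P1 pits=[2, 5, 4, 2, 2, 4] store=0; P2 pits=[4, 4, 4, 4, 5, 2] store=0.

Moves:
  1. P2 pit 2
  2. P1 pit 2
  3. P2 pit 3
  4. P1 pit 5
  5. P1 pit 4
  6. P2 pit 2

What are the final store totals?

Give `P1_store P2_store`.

Move 1: P2 pit2 -> P1=[2,5,4,2,2,4](0) P2=[4,4,0,5,6,3](1)
Move 2: P1 pit2 -> P1=[2,5,0,3,3,5](1) P2=[4,4,0,5,6,3](1)
Move 3: P2 pit3 -> P1=[3,6,0,3,3,5](1) P2=[4,4,0,0,7,4](2)
Move 4: P1 pit5 -> P1=[3,6,0,3,3,0](2) P2=[5,5,1,1,7,4](2)
Move 5: P1 pit4 -> P1=[3,6,0,3,0,1](3) P2=[6,5,1,1,7,4](2)
Move 6: P2 pit2 -> P1=[3,6,0,3,0,1](3) P2=[6,5,0,2,7,4](2)

Answer: 3 2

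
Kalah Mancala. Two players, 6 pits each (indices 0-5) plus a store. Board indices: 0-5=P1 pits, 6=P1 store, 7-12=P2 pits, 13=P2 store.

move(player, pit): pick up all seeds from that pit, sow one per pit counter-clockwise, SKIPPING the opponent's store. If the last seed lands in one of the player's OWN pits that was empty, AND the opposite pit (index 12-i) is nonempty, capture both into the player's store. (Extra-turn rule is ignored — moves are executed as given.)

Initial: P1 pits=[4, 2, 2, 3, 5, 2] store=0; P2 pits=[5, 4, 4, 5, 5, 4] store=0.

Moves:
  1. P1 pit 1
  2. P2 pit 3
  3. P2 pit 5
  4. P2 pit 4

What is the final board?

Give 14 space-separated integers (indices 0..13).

Move 1: P1 pit1 -> P1=[4,0,3,4,5,2](0) P2=[5,4,4,5,5,4](0)
Move 2: P2 pit3 -> P1=[5,1,3,4,5,2](0) P2=[5,4,4,0,6,5](1)
Move 3: P2 pit5 -> P1=[6,2,4,5,5,2](0) P2=[5,4,4,0,6,0](2)
Move 4: P2 pit4 -> P1=[7,3,5,6,5,2](0) P2=[5,4,4,0,0,1](3)

Answer: 7 3 5 6 5 2 0 5 4 4 0 0 1 3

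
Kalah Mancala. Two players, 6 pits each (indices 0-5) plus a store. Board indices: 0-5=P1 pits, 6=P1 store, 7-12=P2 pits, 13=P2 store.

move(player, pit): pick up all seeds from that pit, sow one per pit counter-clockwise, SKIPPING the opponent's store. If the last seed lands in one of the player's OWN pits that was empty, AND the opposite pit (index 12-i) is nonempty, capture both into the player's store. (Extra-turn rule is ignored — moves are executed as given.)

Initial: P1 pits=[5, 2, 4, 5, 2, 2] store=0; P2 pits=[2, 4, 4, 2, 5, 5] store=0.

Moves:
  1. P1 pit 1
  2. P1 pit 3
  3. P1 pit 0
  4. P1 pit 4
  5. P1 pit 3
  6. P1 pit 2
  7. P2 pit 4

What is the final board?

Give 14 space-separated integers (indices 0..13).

Move 1: P1 pit1 -> P1=[5,0,5,6,2,2](0) P2=[2,4,4,2,5,5](0)
Move 2: P1 pit3 -> P1=[5,0,5,0,3,3](1) P2=[3,5,5,2,5,5](0)
Move 3: P1 pit0 -> P1=[0,1,6,1,4,4](1) P2=[3,5,5,2,5,5](0)
Move 4: P1 pit4 -> P1=[0,1,6,1,0,5](2) P2=[4,6,5,2,5,5](0)
Move 5: P1 pit3 -> P1=[0,1,6,0,0,5](9) P2=[4,0,5,2,5,5](0)
Move 6: P1 pit2 -> P1=[0,1,0,1,1,6](10) P2=[5,1,5,2,5,5](0)
Move 7: P2 pit4 -> P1=[1,2,1,1,1,6](10) P2=[5,1,5,2,0,6](1)

Answer: 1 2 1 1 1 6 10 5 1 5 2 0 6 1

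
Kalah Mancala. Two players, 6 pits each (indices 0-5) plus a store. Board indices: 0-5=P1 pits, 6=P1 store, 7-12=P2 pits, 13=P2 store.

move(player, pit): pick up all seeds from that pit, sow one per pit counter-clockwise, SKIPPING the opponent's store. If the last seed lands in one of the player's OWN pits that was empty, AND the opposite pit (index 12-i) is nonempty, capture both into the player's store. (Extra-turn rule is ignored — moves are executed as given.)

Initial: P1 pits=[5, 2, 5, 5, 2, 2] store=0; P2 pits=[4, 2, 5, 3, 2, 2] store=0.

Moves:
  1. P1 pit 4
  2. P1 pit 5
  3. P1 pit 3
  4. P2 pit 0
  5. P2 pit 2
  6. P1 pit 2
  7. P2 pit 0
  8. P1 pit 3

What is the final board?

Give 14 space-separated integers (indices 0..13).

Move 1: P1 pit4 -> P1=[5,2,5,5,0,3](1) P2=[4,2,5,3,2,2](0)
Move 2: P1 pit5 -> P1=[5,2,5,5,0,0](2) P2=[5,3,5,3,2,2](0)
Move 3: P1 pit3 -> P1=[5,2,5,0,1,1](3) P2=[6,4,5,3,2,2](0)
Move 4: P2 pit0 -> P1=[5,2,5,0,1,1](3) P2=[0,5,6,4,3,3](1)
Move 5: P2 pit2 -> P1=[6,3,5,0,1,1](3) P2=[0,5,0,5,4,4](2)
Move 6: P1 pit2 -> P1=[6,3,0,1,2,2](4) P2=[1,5,0,5,4,4](2)
Move 7: P2 pit0 -> P1=[6,3,0,1,2,2](4) P2=[0,6,0,5,4,4](2)
Move 8: P1 pit3 -> P1=[6,3,0,0,3,2](4) P2=[0,6,0,5,4,4](2)

Answer: 6 3 0 0 3 2 4 0 6 0 5 4 4 2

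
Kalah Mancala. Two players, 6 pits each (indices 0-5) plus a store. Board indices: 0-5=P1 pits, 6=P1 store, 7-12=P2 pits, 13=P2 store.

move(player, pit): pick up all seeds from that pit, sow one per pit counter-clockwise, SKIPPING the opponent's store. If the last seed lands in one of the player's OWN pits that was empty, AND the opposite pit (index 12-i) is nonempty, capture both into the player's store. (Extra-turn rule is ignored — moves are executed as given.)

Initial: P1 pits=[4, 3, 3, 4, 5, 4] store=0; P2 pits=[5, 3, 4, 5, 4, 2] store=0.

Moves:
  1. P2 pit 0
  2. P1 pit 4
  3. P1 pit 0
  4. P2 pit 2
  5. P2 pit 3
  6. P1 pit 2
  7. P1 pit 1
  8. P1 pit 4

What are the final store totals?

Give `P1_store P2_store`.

Move 1: P2 pit0 -> P1=[4,3,3,4,5,4](0) P2=[0,4,5,6,5,3](0)
Move 2: P1 pit4 -> P1=[4,3,3,4,0,5](1) P2=[1,5,6,6,5,3](0)
Move 3: P1 pit0 -> P1=[0,4,4,5,0,5](7) P2=[1,0,6,6,5,3](0)
Move 4: P2 pit2 -> P1=[1,5,4,5,0,5](7) P2=[1,0,0,7,6,4](1)
Move 5: P2 pit3 -> P1=[2,6,5,6,0,5](7) P2=[1,0,0,0,7,5](2)
Move 6: P1 pit2 -> P1=[2,6,0,7,1,6](8) P2=[2,0,0,0,7,5](2)
Move 7: P1 pit1 -> P1=[2,0,1,8,2,7](9) P2=[3,0,0,0,7,5](2)
Move 8: P1 pit4 -> P1=[2,0,1,8,0,8](10) P2=[3,0,0,0,7,5](2)

Answer: 10 2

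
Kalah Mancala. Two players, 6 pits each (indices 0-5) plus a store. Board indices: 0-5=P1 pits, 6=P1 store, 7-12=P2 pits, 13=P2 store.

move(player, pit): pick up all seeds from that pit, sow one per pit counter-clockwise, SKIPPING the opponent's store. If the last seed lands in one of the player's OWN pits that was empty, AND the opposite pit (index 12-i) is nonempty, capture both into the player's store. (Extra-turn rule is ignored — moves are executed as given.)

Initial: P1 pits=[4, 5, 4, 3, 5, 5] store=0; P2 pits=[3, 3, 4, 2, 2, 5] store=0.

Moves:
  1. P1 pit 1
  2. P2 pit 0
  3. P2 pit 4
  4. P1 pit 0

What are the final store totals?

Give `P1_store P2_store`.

Move 1: P1 pit1 -> P1=[4,0,5,4,6,6](1) P2=[3,3,4,2,2,5](0)
Move 2: P2 pit0 -> P1=[4,0,5,4,6,6](1) P2=[0,4,5,3,2,5](0)
Move 3: P2 pit4 -> P1=[4,0,5,4,6,6](1) P2=[0,4,5,3,0,6](1)
Move 4: P1 pit0 -> P1=[0,1,6,5,7,6](1) P2=[0,4,5,3,0,6](1)

Answer: 1 1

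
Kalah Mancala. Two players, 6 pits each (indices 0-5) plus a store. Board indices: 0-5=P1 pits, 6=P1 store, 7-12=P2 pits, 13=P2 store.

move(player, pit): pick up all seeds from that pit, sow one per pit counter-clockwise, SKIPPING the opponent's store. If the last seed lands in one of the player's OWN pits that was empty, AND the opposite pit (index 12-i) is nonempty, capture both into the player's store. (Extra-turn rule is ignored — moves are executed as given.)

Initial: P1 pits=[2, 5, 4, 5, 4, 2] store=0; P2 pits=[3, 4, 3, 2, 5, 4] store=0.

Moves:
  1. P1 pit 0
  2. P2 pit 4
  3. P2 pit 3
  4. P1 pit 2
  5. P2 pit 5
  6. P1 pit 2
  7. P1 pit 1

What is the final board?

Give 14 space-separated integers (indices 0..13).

Answer: 2 0 1 9 7 4 2 5 6 4 0 1 0 2

Derivation:
Move 1: P1 pit0 -> P1=[0,6,5,5,4,2](0) P2=[3,4,3,2,5,4](0)
Move 2: P2 pit4 -> P1=[1,7,6,5,4,2](0) P2=[3,4,3,2,0,5](1)
Move 3: P2 pit3 -> P1=[1,7,6,5,4,2](0) P2=[3,4,3,0,1,6](1)
Move 4: P1 pit2 -> P1=[1,7,0,6,5,3](1) P2=[4,5,3,0,1,6](1)
Move 5: P2 pit5 -> P1=[2,8,1,7,6,3](1) P2=[4,5,3,0,1,0](2)
Move 6: P1 pit2 -> P1=[2,8,0,8,6,3](1) P2=[4,5,3,0,1,0](2)
Move 7: P1 pit1 -> P1=[2,0,1,9,7,4](2) P2=[5,6,4,0,1,0](2)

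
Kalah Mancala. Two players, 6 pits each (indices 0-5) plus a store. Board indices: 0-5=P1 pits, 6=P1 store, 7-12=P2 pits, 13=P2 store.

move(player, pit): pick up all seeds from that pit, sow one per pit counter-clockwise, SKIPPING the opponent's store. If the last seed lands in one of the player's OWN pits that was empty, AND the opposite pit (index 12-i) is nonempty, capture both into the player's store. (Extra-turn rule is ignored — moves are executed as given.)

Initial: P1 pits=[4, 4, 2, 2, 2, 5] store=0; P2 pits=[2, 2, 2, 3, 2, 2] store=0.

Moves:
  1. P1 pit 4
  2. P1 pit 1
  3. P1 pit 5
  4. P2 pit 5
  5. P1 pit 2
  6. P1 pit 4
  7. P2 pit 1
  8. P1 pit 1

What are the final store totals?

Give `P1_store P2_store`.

Move 1: P1 pit4 -> P1=[4,4,2,2,0,6](1) P2=[2,2,2,3,2,2](0)
Move 2: P1 pit1 -> P1=[4,0,3,3,1,7](1) P2=[2,2,2,3,2,2](0)
Move 3: P1 pit5 -> P1=[4,0,3,3,1,0](2) P2=[3,3,3,4,3,3](0)
Move 4: P2 pit5 -> P1=[5,1,3,3,1,0](2) P2=[3,3,3,4,3,0](1)
Move 5: P1 pit2 -> P1=[5,1,0,4,2,0](6) P2=[0,3,3,4,3,0](1)
Move 6: P1 pit4 -> P1=[5,1,0,4,0,1](7) P2=[0,3,3,4,3,0](1)
Move 7: P2 pit1 -> P1=[5,1,0,4,0,1](7) P2=[0,0,4,5,4,0](1)
Move 8: P1 pit1 -> P1=[5,0,0,4,0,1](13) P2=[0,0,4,0,4,0](1)

Answer: 13 1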